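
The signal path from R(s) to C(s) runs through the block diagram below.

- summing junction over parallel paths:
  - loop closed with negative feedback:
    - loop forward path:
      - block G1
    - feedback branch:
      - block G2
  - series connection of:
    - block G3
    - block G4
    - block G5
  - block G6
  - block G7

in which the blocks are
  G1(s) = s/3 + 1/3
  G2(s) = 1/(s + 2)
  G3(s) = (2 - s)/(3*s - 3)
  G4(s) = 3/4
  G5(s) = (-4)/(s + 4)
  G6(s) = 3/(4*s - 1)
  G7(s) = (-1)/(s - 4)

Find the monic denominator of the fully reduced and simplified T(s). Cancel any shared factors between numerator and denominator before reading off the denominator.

The answer is s^5 + s^4/2 - 287*s^3/16 - 121*s^2/16 + 31*s - 7.

Reasoning:
1. feedback reduction of G1, G2: (s^2 + 3*s + 2)/(4*s + 7)
2. multiply G3, G4, G5 (series): (s - 2)/(s^2 + 3*s - 4)
3. parallel reduction of [G1/(1+G1*G2)], (G3*G4*G5), G6, G7: (4*s^6 + 7*s^5 - 58*s^4 - 254*s^3 - 139*s^2 + 319*s + 220)/(16*s^5 + 8*s^4 - 287*s^3 - 121*s^2 + 496*s - 112)
The result of step 3 is T(s) in lowest terms. Its denominator has leading coefficient 16; dividing the denominator through by 16 makes it monic.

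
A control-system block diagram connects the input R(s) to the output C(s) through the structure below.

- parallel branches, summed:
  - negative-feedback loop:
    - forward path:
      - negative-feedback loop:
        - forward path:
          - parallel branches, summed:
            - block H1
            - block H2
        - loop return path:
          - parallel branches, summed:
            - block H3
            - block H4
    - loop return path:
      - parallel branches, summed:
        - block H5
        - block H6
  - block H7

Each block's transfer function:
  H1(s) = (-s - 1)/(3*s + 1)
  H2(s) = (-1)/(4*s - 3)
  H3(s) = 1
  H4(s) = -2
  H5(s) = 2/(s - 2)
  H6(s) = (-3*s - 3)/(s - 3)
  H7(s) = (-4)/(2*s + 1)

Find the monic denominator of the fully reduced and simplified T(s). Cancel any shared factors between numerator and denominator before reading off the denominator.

The answer is s^5 - 75*s^4/28 + 51*s^3/56 + 16*s^2/7 - 31*s/56 - 15/28.

Reasoning:
Step 1. add H1, H2 (parallel) -> (-4*s^2 - 4*s + 2)/(12*s^2 - 5*s - 3)
Step 2. reduce the parallel group H3, H4 -> -1
Step 3. close the feedback loop around (H1+H2), (H3+H4) -> (-4*s^2 - 4*s + 2)/(16*s^2 - s - 5)
Step 4. sum the parallel branches H5, H6 -> (-3*s^2 + 5*s)/(s^2 - 5*s + 6)
Step 5. collapse the loop ([(H1+H2)/(1+(H1+H2)*(H3+H4))] forward, (H5+H6) return) -> (-4*s^4 + 16*s^3 - 2*s^2 - 34*s + 12)/(28*s^4 - 89*s^3 + 70*s^2 + 29*s - 30)
Step 6. combine [[(H1+H2)/(1+(H1+H2)*(H3+H4))]/(1+[(H1+H2)/(1+(H1+H2)*(H3+H4))]*(H5+H6))], H7 in parallel -> (-8*s^5 - 84*s^4 + 368*s^3 - 350*s^2 - 126*s + 132)/(56*s^5 - 150*s^4 + 51*s^3 + 128*s^2 - 31*s - 30)
No further cancellation is possible in the step-6 result, so that is T(s). Its denominator becomes monic after dividing by the leading coefficient 56.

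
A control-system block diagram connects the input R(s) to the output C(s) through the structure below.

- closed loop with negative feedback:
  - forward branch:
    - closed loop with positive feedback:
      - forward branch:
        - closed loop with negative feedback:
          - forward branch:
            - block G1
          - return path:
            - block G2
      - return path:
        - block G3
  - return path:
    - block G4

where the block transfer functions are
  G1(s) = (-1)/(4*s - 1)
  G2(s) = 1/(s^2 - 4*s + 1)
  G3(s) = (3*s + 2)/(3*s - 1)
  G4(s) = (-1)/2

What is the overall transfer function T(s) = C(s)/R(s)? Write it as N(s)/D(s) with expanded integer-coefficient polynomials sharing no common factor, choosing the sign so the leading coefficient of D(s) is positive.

(1) feedback reduction of G1, G2: (-s^2 + 4*s - 1)/(4*s^3 - 17*s^2 + 8*s - 2)
(2) reduce the feedback loop with forward [G1/(1+G1*G2)] and return G3: (-3*s^3 + 13*s^2 - 7*s + 1)/(12*s^4 - 52*s^3 + 31*s^2 - 19*s + 4)
(3) reduce the feedback loop with forward [[G1/(1+G1*G2)]/(1-[G1/(1+G1*G2)]*G3)] and return G4, giving the overall T(s)

Final answer: (-6*s^3 + 26*s^2 - 14*s + 2)/(24*s^4 - 101*s^3 + 49*s^2 - 31*s + 7)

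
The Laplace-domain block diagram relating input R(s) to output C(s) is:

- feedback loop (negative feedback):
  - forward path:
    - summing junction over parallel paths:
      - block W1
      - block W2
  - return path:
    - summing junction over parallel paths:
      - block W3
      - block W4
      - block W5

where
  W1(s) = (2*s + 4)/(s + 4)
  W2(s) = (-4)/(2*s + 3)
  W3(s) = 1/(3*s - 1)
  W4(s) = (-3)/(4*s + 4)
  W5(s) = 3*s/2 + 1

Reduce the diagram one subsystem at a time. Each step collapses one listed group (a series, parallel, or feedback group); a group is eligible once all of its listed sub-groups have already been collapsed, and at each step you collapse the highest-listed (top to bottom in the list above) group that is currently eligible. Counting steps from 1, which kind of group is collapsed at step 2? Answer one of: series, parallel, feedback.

1. parallel reduction of W1, W2
2. combine W3, W4, W5 in parallel
3. feedback reduction of (W1+W2), (W3+W4+W5)
So the answer for step 2 is parallel.

Therefore the answer is parallel.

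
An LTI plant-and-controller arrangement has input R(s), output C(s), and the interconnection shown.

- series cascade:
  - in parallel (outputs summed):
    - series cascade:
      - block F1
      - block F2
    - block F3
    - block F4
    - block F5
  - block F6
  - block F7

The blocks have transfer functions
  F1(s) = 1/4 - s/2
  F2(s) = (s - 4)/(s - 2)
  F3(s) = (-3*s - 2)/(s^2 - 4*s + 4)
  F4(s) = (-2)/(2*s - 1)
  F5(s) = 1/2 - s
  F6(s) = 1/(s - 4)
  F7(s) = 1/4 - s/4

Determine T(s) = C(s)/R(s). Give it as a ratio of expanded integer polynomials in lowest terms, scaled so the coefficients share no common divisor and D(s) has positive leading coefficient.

Answer: (12*s^5 - 80*s^4 + 223*s^3 - 261*s^2 + 146*s - 40)/(32*s^4 - 272*s^3 + 768*s^2 - 832*s + 256)

Working:
Step 1. cascade F1, F2 gives (-2*s^2 + 9*s - 4)/(4*s - 8)
Step 2. combine (F1*F2), F3, F4, F5 in parallel gives (-12*s^4 + 68*s^3 - 155*s^2 + 106*s - 40)/(8*s^3 - 36*s^2 + 48*s - 16)
Step 3. combine ((F1*F2)+F3+F4+F5), F6, F7 in series; the result is T(s) itself (integer coefficients, no common factor, positive leading denominator coefficient)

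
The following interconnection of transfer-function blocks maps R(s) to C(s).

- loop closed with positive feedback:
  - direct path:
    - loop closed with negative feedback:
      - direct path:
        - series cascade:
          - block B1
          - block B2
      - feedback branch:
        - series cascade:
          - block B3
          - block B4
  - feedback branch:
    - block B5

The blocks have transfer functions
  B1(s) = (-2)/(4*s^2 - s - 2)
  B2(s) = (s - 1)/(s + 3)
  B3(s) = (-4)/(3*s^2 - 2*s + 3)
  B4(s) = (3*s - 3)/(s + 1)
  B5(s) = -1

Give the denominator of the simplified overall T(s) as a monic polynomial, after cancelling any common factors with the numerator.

1. reduce the series chain B1, B2, giving (2 - 2*s)/(4*s^3 + 11*s^2 - 5*s - 6)
2. combine B3, B4 in series, giving (12 - 12*s)/(3*s^3 + s^2 + s + 3)
3. collapse the loop ((B1*B2) forward, (B3*B4) return), giving (-6*s^4 + 4*s^3 - 4*s + 6)/(12*s^6 + 37*s^5 + 46*s^2 - 69*s + 6)
4. collapse the loop ([(B1*B2)/(1+(B1*B2)*(B3*B4))] forward, B5 return), giving (-6*s^4 + 4*s^3 - 4*s + 6)/(12*s^6 + 37*s^5 - 6*s^4 + 4*s^3 + 46*s^2 - 73*s + 12)
The result of step 4 is T(s) in lowest terms. Its denominator has leading coefficient 12; dividing the denominator through by 12 makes it monic.

Therefore the answer is s^6 + 37*s^5/12 - s^4/2 + s^3/3 + 23*s^2/6 - 73*s/12 + 1.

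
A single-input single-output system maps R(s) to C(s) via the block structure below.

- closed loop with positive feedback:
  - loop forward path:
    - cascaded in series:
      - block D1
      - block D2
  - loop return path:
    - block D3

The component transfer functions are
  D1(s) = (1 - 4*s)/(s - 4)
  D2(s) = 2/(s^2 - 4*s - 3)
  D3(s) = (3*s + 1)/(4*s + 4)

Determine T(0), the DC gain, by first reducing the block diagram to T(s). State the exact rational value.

The answer is 4/23.

Reasoning:
[1] cascade D1, D2; result (2 - 8*s)/(s^3 - 8*s^2 + 13*s + 12)
[2] feedback reduction of (D1*D2), D3; result (-16*s^2 - 12*s + 4)/(2*s^4 - 14*s^3 + 22*s^2 + 51*s + 23)
That last expression is T(s); at s = 0 only the constant terms survive, so T(0) = 4/23.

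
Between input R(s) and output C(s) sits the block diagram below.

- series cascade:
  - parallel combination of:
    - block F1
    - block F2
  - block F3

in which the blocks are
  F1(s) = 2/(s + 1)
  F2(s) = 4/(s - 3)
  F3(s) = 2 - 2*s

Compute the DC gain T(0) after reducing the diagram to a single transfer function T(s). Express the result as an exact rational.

Step 1: add F1, F2 (parallel), giving (6*s - 2)/(s^2 - 2*s - 3)
Step 2: multiply (F1+F2), F3 (series), giving (-12*s^2 + 16*s - 4)/(s^2 - 2*s - 3)
That last expression is T(s); at s = 0 only the constant terms survive, so T(0) = -4/(-3) = 4/3.

Final answer: 4/3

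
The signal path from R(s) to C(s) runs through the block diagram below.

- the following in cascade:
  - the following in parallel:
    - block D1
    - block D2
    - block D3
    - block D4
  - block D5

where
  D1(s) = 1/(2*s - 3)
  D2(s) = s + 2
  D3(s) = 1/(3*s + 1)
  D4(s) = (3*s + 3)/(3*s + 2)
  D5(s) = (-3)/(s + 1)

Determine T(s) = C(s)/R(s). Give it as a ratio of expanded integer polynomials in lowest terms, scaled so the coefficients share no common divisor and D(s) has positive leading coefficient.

Step 1. add D1, D2, D3, D4 (parallel); result (18*s^4 + 45*s^3 - 29*s^2 - 78*s - 25)/(18*s^3 - 9*s^2 - 23*s - 6)
Step 2. reduce the series chain (D1+D2+D3+D4), D5 - this is the overall T(s), already in the required normalized form

Final answer: (-54*s^4 - 135*s^3 + 87*s^2 + 234*s + 75)/(18*s^4 + 9*s^3 - 32*s^2 - 29*s - 6)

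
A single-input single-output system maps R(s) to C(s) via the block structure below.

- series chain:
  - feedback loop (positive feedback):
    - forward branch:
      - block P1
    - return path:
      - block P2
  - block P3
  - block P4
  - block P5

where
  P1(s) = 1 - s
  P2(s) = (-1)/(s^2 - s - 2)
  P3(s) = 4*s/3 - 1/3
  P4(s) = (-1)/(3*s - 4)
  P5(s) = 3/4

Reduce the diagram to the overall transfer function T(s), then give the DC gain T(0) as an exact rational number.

First reduce the diagram to T(s).

(1) reduce the feedback loop with forward P1 and return P2 -> (-s^3 + 2*s^2 + s - 2)/(s^2 - 2*s - 1)
(2) cascade [P1/(1-P1*P2)], P3, P4, P5 -> (4*s^4 - 9*s^3 - 2*s^2 + 9*s - 2)/(12*s^3 - 40*s^2 + 20*s + 16)
That last expression is T(s); at s = 0 only the constant terms survive, so T(0) = -2/16 = -1/8.

Answer: -1/8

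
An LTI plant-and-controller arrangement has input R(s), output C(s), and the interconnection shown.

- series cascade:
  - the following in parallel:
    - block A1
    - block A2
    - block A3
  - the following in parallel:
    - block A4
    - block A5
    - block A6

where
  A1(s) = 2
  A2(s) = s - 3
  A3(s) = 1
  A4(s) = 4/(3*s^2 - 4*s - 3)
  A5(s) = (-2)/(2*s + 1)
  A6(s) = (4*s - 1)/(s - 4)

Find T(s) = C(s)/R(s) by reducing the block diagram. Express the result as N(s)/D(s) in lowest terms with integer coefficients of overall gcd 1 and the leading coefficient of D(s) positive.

Step 1: reduce the parallel group A1, A2, A3 gives s
Step 2: reduce the parallel group A4, A5, A6 gives (24*s^4 - 32*s^3 + 5*s^2 - 56*s - 37)/(6*s^4 - 29*s^3 + 10*s^2 + 37*s + 12)
Step 3: cascade (A1+A2+A3), (A4+A5+A6): this yields T(s), and no further normalization is needed

Answer: (24*s^5 - 32*s^4 + 5*s^3 - 56*s^2 - 37*s)/(6*s^4 - 29*s^3 + 10*s^2 + 37*s + 12)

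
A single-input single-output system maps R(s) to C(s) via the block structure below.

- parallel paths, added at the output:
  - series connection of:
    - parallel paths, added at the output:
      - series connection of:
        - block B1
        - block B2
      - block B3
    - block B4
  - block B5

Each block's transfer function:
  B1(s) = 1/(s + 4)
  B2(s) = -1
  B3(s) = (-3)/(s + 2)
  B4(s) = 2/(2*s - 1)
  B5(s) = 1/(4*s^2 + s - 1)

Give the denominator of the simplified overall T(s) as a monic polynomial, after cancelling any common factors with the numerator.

The answer is s^5 + 23*s^4/4 + 49*s^3/8 - 33*s^2/8 - 9*s/4 + 1.

Reasoning:
Step 1: series reduction of B1, B2; result (-1)/(s + 4)
Step 2: add (B1*B2), B3 (parallel); result (-4*s - 14)/(s^2 + 6*s + 8)
Step 3: combine ((B1*B2)+B3), B4 in series; result (-8*s - 28)/(2*s^3 + 11*s^2 + 10*s - 8)
Step 4: sum the parallel branches (((B1*B2)+B3)*B4), B5; result (-30*s^3 - 109*s^2 - 10*s + 20)/(8*s^5 + 46*s^4 + 49*s^3 - 33*s^2 - 18*s + 8)
That last expression is T(s), already simplified. Scaling its denominator by 1/8 (the reciprocal of the leading coefficient) yields the monic denominator.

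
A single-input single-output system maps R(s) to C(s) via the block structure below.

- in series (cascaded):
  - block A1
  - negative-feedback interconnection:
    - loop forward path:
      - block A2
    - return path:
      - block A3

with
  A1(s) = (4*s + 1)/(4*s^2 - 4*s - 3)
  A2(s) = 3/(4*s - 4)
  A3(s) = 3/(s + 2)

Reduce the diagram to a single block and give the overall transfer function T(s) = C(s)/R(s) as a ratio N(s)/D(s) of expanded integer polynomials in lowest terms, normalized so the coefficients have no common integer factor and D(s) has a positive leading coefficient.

Reducing step by step:

[1] feedback reduction of A2, A3: (3*s + 6)/(4*s^2 + 4*s + 1)
[2] combine A1, [A2/(1+A2*A3)] in series - this is the overall T(s), already in the required normalized form

Answer: (12*s^2 + 27*s + 6)/(16*s^4 - 24*s^2 - 16*s - 3)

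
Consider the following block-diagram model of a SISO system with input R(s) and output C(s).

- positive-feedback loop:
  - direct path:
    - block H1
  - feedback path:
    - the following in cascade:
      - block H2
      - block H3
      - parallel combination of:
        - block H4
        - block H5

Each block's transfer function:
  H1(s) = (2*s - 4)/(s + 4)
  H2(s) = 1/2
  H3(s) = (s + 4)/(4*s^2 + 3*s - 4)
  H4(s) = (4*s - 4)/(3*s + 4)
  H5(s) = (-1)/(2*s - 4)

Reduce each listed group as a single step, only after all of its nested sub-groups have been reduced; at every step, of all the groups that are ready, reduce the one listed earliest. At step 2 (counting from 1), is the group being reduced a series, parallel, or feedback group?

Step 1. parallel reduction of H4, H5
Step 2. series reduction of H2, H3, (H4+H5)
Step 3. reduce the feedback loop with forward H1 and return (H2*H3*(H4+H5))
At step 2 the group reduced is series.

Final answer: series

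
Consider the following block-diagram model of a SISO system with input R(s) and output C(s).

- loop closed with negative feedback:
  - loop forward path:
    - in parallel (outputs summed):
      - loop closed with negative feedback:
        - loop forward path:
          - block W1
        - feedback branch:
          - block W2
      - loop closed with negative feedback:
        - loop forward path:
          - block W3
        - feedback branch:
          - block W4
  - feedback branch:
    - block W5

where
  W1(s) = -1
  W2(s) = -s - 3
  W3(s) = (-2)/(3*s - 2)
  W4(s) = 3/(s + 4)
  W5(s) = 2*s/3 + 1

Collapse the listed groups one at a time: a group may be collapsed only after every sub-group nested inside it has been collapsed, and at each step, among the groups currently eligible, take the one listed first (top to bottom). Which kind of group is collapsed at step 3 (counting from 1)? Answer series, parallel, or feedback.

The answer is parallel.

Reasoning:
1. collapse the loop (W1 forward, W2 return)
2. reduce the feedback loop with forward W3 and return W4
3. combine [W1/(1+W1*W2)], [W3/(1+W3*W4)] in parallel
4. close the feedback loop around ([W1/(1+W1*W2)]+[W3/(1+W3*W4)]), W5
The group at step 3 is a parallel group.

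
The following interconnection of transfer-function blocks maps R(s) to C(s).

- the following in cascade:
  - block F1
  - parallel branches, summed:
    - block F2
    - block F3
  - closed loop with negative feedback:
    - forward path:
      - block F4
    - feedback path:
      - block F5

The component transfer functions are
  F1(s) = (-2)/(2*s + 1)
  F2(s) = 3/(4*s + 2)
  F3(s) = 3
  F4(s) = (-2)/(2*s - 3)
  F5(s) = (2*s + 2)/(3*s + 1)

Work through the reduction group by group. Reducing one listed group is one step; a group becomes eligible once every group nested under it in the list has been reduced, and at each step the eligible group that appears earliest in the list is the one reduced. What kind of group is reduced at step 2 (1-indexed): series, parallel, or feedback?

[1] combine F2, F3 in parallel
[2] reduce the feedback loop with forward F4 and return F5
[3] cascade F1, (F2+F3), [F4/(1+F4*F5)]
Step 2 collapses a feedback group.

Hence the answer: feedback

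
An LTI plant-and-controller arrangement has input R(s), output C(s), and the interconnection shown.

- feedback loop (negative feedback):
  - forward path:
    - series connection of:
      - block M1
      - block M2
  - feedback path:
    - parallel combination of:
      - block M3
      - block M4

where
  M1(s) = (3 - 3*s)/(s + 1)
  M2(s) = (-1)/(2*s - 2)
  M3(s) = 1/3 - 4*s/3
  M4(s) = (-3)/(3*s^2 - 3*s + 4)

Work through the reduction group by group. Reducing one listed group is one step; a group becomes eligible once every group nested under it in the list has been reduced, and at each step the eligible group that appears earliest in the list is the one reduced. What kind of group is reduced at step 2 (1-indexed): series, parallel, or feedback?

Step 1: series reduction of M1, M2
Step 2: sum the parallel branches M3, M4
Step 3: feedback reduction of (M1*M2), (M3+M4)
Step 2: parallel.

Hence the answer: parallel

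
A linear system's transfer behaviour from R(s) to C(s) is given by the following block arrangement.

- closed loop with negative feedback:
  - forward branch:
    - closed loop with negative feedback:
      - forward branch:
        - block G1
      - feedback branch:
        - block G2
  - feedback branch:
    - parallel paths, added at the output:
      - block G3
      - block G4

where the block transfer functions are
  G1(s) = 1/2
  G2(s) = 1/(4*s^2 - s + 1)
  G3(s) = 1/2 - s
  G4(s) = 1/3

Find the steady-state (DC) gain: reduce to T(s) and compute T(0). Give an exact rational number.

Answer: 6/23

Working:
(1) reduce the feedback loop with forward G1 and return G2, giving (4*s^2 - s + 1)/(8*s^2 - 2*s + 3)
(2) parallel reduction of G3, G4, giving 5/6 - s
(3) close the feedback loop around [G1/(1+G1*G2)], (G3+G4), giving (-24*s^2 + 6*s - 6)/(24*s^3 - 74*s^2 + 23*s - 23)
Step 3 gives the overall T(s). Then T(0) = -6/(-23) = 6/23.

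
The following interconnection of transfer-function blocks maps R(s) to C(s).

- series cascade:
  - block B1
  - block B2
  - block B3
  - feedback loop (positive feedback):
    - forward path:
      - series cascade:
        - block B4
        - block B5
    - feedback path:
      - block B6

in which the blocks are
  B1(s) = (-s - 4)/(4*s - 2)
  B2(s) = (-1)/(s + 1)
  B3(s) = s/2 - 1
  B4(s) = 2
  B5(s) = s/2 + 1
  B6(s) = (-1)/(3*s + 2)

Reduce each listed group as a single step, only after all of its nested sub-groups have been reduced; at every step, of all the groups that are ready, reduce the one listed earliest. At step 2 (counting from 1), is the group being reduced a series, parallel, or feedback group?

Answer: feedback

Working:
Step 1: multiply B4, B5 (series)
Step 2: reduce the feedback loop with forward (B4*B5) and return B6
Step 3: reduce the series chain B1, B2, B3, [(B4*B5)/(1-(B4*B5)*B6)]
The group at step 2 is a feedback group.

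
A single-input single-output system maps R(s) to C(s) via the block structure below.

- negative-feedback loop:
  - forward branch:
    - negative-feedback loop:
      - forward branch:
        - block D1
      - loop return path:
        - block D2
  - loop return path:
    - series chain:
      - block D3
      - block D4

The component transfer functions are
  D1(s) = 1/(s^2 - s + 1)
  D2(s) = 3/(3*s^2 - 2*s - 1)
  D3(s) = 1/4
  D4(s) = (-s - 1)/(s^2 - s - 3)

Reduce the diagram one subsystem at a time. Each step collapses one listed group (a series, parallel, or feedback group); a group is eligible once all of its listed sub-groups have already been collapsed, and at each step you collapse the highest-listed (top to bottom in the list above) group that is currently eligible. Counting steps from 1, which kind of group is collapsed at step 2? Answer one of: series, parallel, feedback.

Reducing step by step:

Step 1: apply the feedback formula to D1, D2
Step 2: combine D3, D4 in series
Step 3: reduce the feedback loop with forward [D1/(1+D1*D2)] and return (D3*D4)
So the answer for step 2 is series.

Answer: series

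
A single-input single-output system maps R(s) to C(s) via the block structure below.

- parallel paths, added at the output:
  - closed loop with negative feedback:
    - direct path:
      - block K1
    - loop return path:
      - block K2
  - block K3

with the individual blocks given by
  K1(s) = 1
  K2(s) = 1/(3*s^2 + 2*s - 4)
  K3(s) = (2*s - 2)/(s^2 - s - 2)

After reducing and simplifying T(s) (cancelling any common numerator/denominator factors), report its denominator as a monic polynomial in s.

1. close the feedback loop around K1, K2: (3*s^2 + 2*s - 4)/(3*s^2 + 2*s - 3)
2. parallel reduction of [K1/(1+K1*K2)], K3: (3*s^4 + 5*s^3 - 14*s^2 - 10*s + 14)/(3*s^4 - s^3 - 11*s^2 - s + 6)
No further cancellation is possible in the step-2 result, so that is T(s). Its denominator becomes monic after dividing by the leading coefficient 3.

Final answer: s^4 - s^3/3 - 11*s^2/3 - s/3 + 2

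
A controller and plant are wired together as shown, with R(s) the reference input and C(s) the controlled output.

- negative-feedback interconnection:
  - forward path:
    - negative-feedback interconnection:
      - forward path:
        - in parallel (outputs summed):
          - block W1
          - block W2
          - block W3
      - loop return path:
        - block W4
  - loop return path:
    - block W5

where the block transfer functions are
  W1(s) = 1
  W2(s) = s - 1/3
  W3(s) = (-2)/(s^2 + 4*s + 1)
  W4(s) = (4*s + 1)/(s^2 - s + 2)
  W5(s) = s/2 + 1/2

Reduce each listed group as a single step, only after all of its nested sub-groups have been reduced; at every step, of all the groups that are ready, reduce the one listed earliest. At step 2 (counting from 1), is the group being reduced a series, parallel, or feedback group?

Step 1. sum the parallel branches W1, W2, W3
Step 2. reduce the feedback loop with forward (W1+W2+W3) and return W4
Step 3. feedback reduction of [(W1+W2+W3)/(1+(W1+W2+W3)*W4)], W5
The group at step 2 is a feedback group.

Answer: feedback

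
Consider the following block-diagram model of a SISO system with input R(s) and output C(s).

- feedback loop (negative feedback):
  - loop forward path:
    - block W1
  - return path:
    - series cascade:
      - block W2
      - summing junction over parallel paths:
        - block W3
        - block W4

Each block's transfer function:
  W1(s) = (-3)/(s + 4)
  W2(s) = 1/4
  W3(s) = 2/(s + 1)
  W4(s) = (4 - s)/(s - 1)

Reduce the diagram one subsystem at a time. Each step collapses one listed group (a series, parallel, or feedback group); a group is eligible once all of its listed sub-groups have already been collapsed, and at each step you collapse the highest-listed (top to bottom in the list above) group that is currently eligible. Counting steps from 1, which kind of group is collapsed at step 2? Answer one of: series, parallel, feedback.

[1] combine W3, W4 in parallel
[2] series reduction of W2, (W3+W4)
[3] collapse the loop (W1 forward, (W2*(W3+W4)) return)
So the answer for step 2 is series.

Answer: series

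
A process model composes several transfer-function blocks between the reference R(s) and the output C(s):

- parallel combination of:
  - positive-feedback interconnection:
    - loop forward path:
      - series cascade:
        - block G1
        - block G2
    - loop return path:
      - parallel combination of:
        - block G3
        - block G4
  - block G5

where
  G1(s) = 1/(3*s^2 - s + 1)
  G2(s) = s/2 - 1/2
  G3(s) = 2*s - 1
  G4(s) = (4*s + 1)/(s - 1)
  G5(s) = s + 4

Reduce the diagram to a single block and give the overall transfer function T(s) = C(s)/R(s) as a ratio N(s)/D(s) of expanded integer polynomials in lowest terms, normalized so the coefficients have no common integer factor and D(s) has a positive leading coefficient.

Answer: (4*s^3 + 13*s^2 - 11*s - 1)/(4*s^2 - 3*s)

Working:
[1] cascade G1, G2, giving (s - 1)/(6*s^2 - 2*s + 2)
[2] sum the parallel branches G3, G4, giving (2*s^2 + s + 2)/(s - 1)
[3] apply the feedback formula to (G1*G2), (G3+G4), giving (s - 1)/(4*s^2 - 3*s)
[4] add [(G1*G2)/(1-(G1*G2)*(G3+G4))], G5 (parallel), which is the overall transfer function T(s) = C(s)/R(s) in lowest terms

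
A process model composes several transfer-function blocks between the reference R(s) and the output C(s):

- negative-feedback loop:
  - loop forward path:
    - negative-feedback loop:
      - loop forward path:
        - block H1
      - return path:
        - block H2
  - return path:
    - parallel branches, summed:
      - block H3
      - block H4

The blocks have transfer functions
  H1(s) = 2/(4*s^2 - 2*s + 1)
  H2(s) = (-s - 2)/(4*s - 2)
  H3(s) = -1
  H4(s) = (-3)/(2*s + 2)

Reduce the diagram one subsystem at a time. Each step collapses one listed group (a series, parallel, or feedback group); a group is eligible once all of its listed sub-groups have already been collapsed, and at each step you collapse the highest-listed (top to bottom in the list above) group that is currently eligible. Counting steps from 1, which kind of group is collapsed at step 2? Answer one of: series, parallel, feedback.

Answer: parallel

Working:
1. feedback reduction of H1, H2
2. reduce the parallel group H3, H4
3. feedback reduction of [H1/(1+H1*H2)], (H3+H4)
At step 2 the group reduced is parallel.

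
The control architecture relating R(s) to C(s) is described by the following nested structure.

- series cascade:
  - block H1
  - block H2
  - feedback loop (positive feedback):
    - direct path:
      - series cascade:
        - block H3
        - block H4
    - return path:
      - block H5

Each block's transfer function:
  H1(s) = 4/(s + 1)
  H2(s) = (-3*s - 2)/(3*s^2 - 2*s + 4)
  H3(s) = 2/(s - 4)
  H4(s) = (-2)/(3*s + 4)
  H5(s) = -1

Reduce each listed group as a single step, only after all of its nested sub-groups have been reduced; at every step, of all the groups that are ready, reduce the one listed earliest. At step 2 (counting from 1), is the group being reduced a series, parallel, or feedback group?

Step 1 - multiply H3, H4 (series)
Step 2 - collapse the loop ((H3*H4) forward, H5 return)
Step 3 - combine H1, H2, [(H3*H4)/(1-(H3*H4)*H5)] in series
Step 2 collapses a feedback group.

Therefore the answer is feedback.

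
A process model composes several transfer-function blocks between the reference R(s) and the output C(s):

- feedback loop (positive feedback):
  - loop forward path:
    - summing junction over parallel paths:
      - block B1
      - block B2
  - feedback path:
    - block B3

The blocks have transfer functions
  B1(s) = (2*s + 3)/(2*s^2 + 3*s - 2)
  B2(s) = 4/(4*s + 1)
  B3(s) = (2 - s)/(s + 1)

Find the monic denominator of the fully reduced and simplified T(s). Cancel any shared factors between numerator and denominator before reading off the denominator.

Answer: s^4 + 19*s^3/4 + 3*s^2/8 - 8*s + 1

Working:
1. reduce the parallel group B1, B2, giving (16*s^2 + 26*s - 5)/(8*s^3 + 14*s^2 - 5*s - 2)
2. apply the feedback formula to (B1+B2), B3, giving (16*s^3 + 42*s^2 + 21*s - 5)/(8*s^4 + 38*s^3 + 3*s^2 - 64*s + 8)
No further cancellation is possible in the step-2 result, so that is T(s). Its denominator becomes monic after dividing by the leading coefficient 8.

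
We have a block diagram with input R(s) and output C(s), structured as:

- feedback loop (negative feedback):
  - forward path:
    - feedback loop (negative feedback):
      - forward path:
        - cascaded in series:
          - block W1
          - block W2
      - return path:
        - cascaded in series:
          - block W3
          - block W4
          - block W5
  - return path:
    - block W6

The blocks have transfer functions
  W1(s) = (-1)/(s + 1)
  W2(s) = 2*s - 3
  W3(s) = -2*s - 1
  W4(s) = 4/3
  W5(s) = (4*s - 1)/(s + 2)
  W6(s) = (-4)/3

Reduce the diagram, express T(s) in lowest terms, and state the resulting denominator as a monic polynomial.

First reduce the diagram to T(s).

Step 1 - multiply W1, W2 (series) = (3 - 2*s)/(s + 1)
Step 2 - combine W3, W4, W5 in series = (-32*s^2 - 8*s + 4)/(3*s + 6)
Step 3 - feedback reduction of (W1*W2), (W3*W4*W5) = (-6*s^2 - 3*s + 18)/(64*s^3 - 77*s^2 - 23*s + 18)
Step 4 - feedback reduction of [(W1*W2)/(1+(W1*W2)*(W3*W4*W5))], W6 = (-6*s^2 - 3*s + 18)/(64*s^3 - 69*s^2 - 19*s - 6)
That last expression is T(s), already simplified. Scaling its denominator by 1/64 (the reciprocal of the leading coefficient) yields the monic denominator.

Answer: s^3 - 69*s^2/64 - 19*s/64 - 3/32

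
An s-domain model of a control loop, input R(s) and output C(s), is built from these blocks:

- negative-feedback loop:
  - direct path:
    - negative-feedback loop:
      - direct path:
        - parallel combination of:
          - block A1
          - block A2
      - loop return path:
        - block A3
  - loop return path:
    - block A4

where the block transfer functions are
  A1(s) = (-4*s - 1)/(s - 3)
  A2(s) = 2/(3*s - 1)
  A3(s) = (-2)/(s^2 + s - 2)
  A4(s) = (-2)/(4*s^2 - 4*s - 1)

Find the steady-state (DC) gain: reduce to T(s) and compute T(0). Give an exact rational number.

Answer: 5/12

Working:
1. reduce the parallel group A1, A2 gives (-12*s^2 + 3*s - 5)/(3*s^2 - 10*s + 3)
2. close the feedback loop around (A1+A2), A3 gives (-12*s^4 - 9*s^3 + 22*s^2 - 11*s + 10)/(3*s^4 - 7*s^3 + 11*s^2 + 17*s + 4)
3. apply the feedback formula to [(A1+A2)/(1+(A1+A2)*A3)], A4 gives (-48*s^6 + 12*s^5 + 136*s^4 - 123*s^3 + 62*s^2 - 29*s - 10)/(12*s^6 - 40*s^5 + 93*s^4 + 49*s^3 - 107*s^2 - 11*s - 24)
The step-3 result is T(s). Setting s = 0: T(0) = -10/(-24) = 5/12.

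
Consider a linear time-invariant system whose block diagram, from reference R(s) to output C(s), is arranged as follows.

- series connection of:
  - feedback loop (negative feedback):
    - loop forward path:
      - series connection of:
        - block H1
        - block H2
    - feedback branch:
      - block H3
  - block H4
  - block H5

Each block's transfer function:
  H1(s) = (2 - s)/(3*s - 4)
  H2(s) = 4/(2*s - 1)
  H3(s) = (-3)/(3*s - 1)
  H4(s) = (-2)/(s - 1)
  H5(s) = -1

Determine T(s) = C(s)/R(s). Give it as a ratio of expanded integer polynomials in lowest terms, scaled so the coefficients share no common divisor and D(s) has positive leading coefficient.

Step 1 - combine H1, H2 in series; result (8 - 4*s)/(6*s^2 - 11*s + 4)
Step 2 - apply the feedback formula to (H1*H2), H3; result (-12*s^2 + 28*s - 8)/(18*s^3 - 39*s^2 + 35*s - 28)
Step 3 - multiply [(H1*H2)/(1+(H1*H2)*H3)], H4, H5 (series); the result is T(s) itself (integer coefficients, no common factor, positive leading denominator coefficient)

Therefore the answer is (-24*s^2 + 56*s - 16)/(18*s^4 - 57*s^3 + 74*s^2 - 63*s + 28).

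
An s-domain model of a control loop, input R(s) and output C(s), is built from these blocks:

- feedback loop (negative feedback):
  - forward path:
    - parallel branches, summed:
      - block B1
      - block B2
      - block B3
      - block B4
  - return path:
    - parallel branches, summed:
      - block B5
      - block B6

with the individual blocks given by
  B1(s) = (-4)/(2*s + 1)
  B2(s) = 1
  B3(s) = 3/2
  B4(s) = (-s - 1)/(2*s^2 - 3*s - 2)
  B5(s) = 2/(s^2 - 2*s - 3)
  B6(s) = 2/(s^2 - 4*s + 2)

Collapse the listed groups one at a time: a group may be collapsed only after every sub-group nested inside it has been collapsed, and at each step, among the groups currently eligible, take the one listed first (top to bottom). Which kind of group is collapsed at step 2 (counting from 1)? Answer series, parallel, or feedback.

(1) add B1, B2, B3, B4 (parallel)
(2) reduce the parallel group B5, B6
(3) collapse the loop ((B1+B2+B3+B4) forward, (B5+B6) return)
At step 2 the group reduced is parallel.

Hence the answer: parallel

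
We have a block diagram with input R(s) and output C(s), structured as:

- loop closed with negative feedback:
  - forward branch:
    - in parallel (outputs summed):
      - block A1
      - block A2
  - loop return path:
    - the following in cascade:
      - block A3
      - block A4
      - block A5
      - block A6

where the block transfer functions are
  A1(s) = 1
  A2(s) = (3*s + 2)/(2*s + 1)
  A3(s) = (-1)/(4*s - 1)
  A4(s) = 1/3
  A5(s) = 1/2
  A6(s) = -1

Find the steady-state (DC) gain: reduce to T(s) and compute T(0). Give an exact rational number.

(1) parallel reduction of A1, A2, giving (5*s + 3)/(2*s + 1)
(2) cascade A3, A4, A5, A6, giving 1/(24*s - 6)
(3) collapse the loop ((A1+A2) forward, (A3*A4*A5*A6) return), giving (120*s^2 + 42*s - 18)/(48*s^2 + 17*s - 3)
Evaluating the step-3 result (the overall T(s)) at s = 0 gives T(0) = -18/(-3) = 6.

Answer: 6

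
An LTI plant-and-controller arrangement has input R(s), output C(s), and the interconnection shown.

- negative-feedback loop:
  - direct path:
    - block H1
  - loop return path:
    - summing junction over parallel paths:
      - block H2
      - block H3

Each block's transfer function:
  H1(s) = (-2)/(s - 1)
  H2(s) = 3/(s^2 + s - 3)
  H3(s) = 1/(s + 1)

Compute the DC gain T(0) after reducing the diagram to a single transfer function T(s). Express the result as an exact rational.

Step 1. parallel reduction of H2, H3: (s^2 + 4*s)/(s^3 + 2*s^2 - 2*s - 3)
Step 2. apply the feedback formula to H1, (H2+H3): (-2*s^3 - 4*s^2 + 4*s + 6)/(s^4 + s^3 - 6*s^2 - 9*s + 3)
That last expression is T(s); at s = 0 only the constant terms survive, so T(0) = 6/3 = 2.

Answer: 2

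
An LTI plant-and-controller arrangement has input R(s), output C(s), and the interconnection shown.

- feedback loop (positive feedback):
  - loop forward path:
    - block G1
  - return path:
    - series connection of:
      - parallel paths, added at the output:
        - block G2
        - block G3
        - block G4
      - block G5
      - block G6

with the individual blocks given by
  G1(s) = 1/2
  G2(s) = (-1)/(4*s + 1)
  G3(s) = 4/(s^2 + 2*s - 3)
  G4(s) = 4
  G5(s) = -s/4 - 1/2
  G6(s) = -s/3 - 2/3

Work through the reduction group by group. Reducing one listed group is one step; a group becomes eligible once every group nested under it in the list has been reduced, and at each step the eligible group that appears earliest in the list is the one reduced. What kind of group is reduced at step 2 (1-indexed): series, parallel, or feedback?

Reducing step by step:

Step 1: reduce the parallel group G2, G3, G4
Step 2: cascade (G2+G3+G4), G5, G6
Step 3: reduce the feedback loop with forward G1 and return ((G2+G3+G4)*G5*G6)
Step 2: series.

Answer: series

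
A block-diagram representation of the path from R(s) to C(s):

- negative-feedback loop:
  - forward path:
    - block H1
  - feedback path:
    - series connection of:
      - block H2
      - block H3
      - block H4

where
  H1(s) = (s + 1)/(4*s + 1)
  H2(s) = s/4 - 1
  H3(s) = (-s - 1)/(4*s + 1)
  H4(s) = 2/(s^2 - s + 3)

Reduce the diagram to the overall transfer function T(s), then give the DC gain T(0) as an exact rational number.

Reducing step by step:

(1) cascade H2, H3, H4 -> (-s^2 + 3*s + 4)/(8*s^3 - 6*s^2 + 22*s + 6)
(2) close the feedback loop around H1, (H2*H3*H4) -> (8*s^4 + 2*s^3 + 16*s^2 + 28*s + 6)/(32*s^4 - 17*s^3 + 84*s^2 + 53*s + 10)
That last expression is T(s); at s = 0 only the constant terms survive, so T(0) = 6/10 = 3/5.

Answer: 3/5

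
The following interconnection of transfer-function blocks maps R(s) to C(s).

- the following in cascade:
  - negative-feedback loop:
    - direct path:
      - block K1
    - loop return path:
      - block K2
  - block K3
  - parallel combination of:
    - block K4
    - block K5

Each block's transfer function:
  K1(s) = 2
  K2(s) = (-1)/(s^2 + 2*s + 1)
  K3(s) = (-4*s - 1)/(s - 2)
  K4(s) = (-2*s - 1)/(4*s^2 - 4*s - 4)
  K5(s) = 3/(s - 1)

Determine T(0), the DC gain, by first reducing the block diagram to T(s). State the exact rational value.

Answer: 11/4

Working:
Step 1 - close the feedback loop around K1, K2 = (2*s^2 + 4*s + 2)/(s^2 + 2*s - 1)
Step 2 - combine K4, K5 in parallel = (10*s^2 - 11*s - 11)/(4*s^3 - 8*s^2 + 4)
Step 3 - reduce the series chain [K1/(1+K1*K2)], K3, (K4+K5) = (-40*s^5 - 46*s^4 + 83*s^3 + 155*s^2 + 77*s + 11)/(2*s^6 - 4*s^5 - 10*s^4 + 26*s^3 - 8*s^2 - 10*s + 4)
DC gain: substitute s = 0 into T(s) from step 3: T(0) = 11/4.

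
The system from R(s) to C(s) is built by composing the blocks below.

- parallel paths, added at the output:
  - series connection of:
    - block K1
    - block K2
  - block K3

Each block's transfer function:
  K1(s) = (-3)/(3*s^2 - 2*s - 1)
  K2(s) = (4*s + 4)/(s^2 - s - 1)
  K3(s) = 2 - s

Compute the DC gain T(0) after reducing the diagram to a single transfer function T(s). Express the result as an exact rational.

Step 1. combine K1, K2 in series gives (-12*s - 12)/(3*s^4 - 5*s^3 - 2*s^2 + 3*s + 1)
Step 2. sum the parallel branches (K1*K2), K3 gives (-3*s^5 + 11*s^4 - 8*s^3 - 7*s^2 - 7*s - 10)/(3*s^4 - 5*s^3 - 2*s^2 + 3*s + 1)
DC gain: substitute s = 0 into T(s) from step 2: T(0) = -10/1 = -10.

Hence the answer: -10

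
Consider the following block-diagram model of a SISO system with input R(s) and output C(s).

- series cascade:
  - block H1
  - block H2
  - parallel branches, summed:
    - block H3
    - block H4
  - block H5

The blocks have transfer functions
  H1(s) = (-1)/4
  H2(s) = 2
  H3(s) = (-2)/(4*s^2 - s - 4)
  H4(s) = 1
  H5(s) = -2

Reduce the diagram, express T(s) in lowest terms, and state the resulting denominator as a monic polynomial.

Answer: s^2 - s/4 - 1

Working:
Step 1: sum the parallel branches H3, H4: (4*s^2 - s - 6)/(4*s^2 - s - 4)
Step 2: series reduction of H1, H2, (H3+H4), H5: (4*s^2 - s - 6)/(4*s^2 - s - 4)
Step 2 gives the fully reduced T(s), with no common factor left to cancel. The denominator's leading coefficient is 4, so divide each of its coefficients by 4 to get the monic form.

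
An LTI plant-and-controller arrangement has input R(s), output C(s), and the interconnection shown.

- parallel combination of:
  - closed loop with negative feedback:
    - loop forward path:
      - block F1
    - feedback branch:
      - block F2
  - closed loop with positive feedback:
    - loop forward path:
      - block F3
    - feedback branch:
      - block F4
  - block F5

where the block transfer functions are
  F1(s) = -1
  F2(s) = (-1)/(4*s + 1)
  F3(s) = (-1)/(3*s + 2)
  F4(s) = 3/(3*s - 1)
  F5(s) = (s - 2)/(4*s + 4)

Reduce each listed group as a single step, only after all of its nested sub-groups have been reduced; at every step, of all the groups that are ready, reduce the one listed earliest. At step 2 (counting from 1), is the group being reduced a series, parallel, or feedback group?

Step 1: collapse the loop (F1 forward, F2 return)
Step 2: feedback reduction of F3, F4
Step 3: parallel reduction of [F1/(1+F1*F2)], [F3/(1-F3*F4)], F5
Step 2 collapses a feedback group.

Answer: feedback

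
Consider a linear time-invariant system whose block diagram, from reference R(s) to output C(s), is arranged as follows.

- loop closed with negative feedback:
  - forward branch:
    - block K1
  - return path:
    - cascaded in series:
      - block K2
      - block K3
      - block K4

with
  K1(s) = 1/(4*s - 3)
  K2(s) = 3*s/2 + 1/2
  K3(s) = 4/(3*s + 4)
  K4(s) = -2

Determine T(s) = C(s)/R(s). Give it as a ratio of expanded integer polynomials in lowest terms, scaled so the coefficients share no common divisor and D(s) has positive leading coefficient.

Step 1: reduce the series chain K2, K3, K4 = (-12*s - 4)/(3*s + 4)
Step 2: apply the feedback formula to K1, (K2*K3*K4), which is the overall transfer function T(s) = C(s)/R(s) in lowest terms

Therefore the answer is (3*s + 4)/(12*s^2 - 5*s - 16).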